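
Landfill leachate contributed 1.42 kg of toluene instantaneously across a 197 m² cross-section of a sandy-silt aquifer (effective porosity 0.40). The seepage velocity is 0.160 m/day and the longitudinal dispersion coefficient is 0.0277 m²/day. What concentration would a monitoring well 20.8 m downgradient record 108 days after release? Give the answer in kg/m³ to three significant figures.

0.00104 kg/m³

For an instantaneous plane source, C(x,t) = M/(n_e·A·√(4πDt)) · exp(−(x−vt)²/(4Dt)), with n_e·A the pore (flow) area.
Plume center vt = 0.160 × 108 = 17.28 m, so the well at 20.8 m is 3.52 m downgradient of the peak.
√(4πDt) = 6.131 m, giving peak height M/(n_e·A·√(4πDt)) = 1.42/(0.40 × 197 × 6.131) = 0.002939 kg/m³.
(x−vt)²/(4Dt) = (3.52)²/(4 × 0.0277 × 108) = 1.035; exp(−1.035) = 0.3552.
C = 0.002939 × 0.3552 = 0.00104 kg/m³.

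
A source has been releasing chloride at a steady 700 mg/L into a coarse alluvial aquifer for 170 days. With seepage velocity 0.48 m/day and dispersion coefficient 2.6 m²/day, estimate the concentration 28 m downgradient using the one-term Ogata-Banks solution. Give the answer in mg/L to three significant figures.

675 mg/L

For a continuous step input, C/C₀ ≈ ½·erfc((x−vt)/(2√(Dt))).
vt = 0.48 × 170 = 81.6 m and 2√(Dt) = 2√(2.6 × 170) = 42.05 m.
Argument (x−vt)/(2√(Dt)) = (28 − 81.6)/42.05 = -1.275; ½·erfc(-1.275) = 0.9643.
C = 700 × 0.9643 = 675 mg/L.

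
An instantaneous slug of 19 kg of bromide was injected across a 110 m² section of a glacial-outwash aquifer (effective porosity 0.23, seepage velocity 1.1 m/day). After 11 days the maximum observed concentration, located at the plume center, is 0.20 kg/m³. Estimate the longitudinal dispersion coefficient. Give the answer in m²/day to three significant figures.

0.102 m²/day

At the plume center C_max = M/(n_e·A·√(4πDt)), so D = M²/(4πt·(n_e·A·C_max)²).
n_e·A·C_max = 0.23 × 110 × 0.20 = 5.060 kg/m.
D = 19²/(4π × 11 × 5.060²) = 0.102 m²/day.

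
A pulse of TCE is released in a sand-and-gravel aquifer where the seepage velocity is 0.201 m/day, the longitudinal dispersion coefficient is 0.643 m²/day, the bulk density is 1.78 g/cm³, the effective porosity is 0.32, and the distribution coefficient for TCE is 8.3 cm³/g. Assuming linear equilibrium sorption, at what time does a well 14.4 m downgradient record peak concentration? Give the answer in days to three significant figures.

Retardation factor R = 1 + ρ_b·K_d/n = 1 + 1.78 × 8.3/0.32 = 47.17.
Sorption retards both mechanisms: v_R = v/R = 0.004261 m/day, D_R = D/R = 0.01363 m²/day.
Peak time from v_R²t² + 2D_R t − x² = 0: t = (√(D_R² + v_R²x²) − D_R)/v_R².
√(D_R² + v_R²x²) = √(0.01363² + 0.004261² × 14.4²) = 0.06285; v_R² = 1.816e-05.
t = (0.06285 − 0.01363)/1.816e-05 = 2710 days.

2710 days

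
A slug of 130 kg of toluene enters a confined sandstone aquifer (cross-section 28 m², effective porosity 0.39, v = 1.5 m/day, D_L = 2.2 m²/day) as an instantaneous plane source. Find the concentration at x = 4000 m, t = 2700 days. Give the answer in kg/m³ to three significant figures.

For an instantaneous plane source, C(x,t) = M/(n_e·A·√(4πDt)) · exp(−(x−vt)²/(4Dt)), with n_e·A the pore (flow) area.
Plume center vt = 1.5 × 2700 = 4050 m, so the well at 4000 m is 50 m upgradient of the peak.
√(4πDt) = 273.2 m, giving peak height M/(n_e·A·√(4πDt)) = 130/(0.39 × 28 × 273.2) = 0.04358 kg/m³.
(x−vt)²/(4Dt) = (-50)²/(4 × 2.2 × 2700) = 0.1052; exp(−0.1052) = 0.9001.
C = 0.04358 × 0.9001 = 0.0392 kg/m³.

0.0392 kg/m³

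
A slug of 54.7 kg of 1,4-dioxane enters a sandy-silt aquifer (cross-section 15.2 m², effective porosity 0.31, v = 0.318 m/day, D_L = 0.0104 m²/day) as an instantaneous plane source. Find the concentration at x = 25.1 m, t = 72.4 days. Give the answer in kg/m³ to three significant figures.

For an instantaneous plane source, C(x,t) = M/(n_e·A·√(4πDt)) · exp(−(x−vt)²/(4Dt)), with n_e·A the pore (flow) area.
Plume center vt = 0.318 × 72.4 = 23.0232 m, so the well at 25.1 m is 2.0768 m downgradient of the peak.
√(4πDt) = 3.076 m, giving peak height M/(n_e·A·√(4πDt)) = 54.7/(0.31 × 15.2 × 3.076) = 3.774 kg/m³.
(x−vt)²/(4Dt) = (2.0768)²/(4 × 0.0104 × 72.4) = 1.432; exp(−1.432) = 0.2388.
C = 3.774 × 0.2388 = 0.901 kg/m³.

0.901 kg/m³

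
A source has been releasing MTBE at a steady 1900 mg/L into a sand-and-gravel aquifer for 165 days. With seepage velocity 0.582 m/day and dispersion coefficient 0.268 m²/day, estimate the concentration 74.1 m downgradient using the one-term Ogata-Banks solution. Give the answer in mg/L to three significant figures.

For a continuous step input, C/C₀ ≈ ½·erfc((x−vt)/(2√(Dt))).
vt = 0.582 × 165 = 96.03 m and 2√(Dt) = 2√(0.268 × 165) = 13.30 m.
Argument (x−vt)/(2√(Dt)) = (74.1 − 96.03)/13.30 = -1.649; ½·erfc(-1.649) = 0.9902.
C = 1900 × 0.9902 = 1880 mg/L.

1880 mg/L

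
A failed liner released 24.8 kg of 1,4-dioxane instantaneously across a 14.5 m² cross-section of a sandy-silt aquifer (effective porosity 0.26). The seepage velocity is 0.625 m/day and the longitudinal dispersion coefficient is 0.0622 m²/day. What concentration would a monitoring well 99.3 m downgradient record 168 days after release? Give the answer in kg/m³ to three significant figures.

For an instantaneous plane source, C(x,t) = M/(n_e·A·√(4πDt)) · exp(−(x−vt)²/(4Dt)), with n_e·A the pore (flow) area.
Plume center vt = 0.625 × 168 = 105 m, so the well at 99.3 m is 5.7 m upgradient of the peak.
√(4πDt) = 11.46 m, giving peak height M/(n_e·A·√(4πDt)) = 24.8/(0.26 × 14.5 × 11.46) = 0.5740 kg/m³.
(x−vt)²/(4Dt) = (-5.7)²/(4 × 0.0622 × 168) = 0.7773; exp(−0.7773) = 0.4596.
C = 0.5740 × 0.4596 = 0.264 kg/m³.

0.264 kg/m³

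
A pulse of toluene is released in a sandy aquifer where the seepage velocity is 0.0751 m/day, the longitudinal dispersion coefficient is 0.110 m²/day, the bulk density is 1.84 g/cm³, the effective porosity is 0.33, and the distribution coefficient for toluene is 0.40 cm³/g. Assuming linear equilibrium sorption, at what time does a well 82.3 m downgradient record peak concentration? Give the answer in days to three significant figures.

Retardation factor R = 1 + ρ_b·K_d/n = 1 + 1.84 × 0.40/0.33 = 3.230.
Sorption retards both mechanisms: v_R = v/R = 0.02325 m/day, D_R = D/R = 0.03406 m²/day.
Peak time from v_R²t² + 2D_R t − x² = 0: t = (√(D_R² + v_R²x²) − D_R)/v_R².
√(D_R² + v_R²x²) = √(0.03406² + 0.02325² × 82.3²) = 1.914; v_R² = 0.0005406.
t = (1.914 − 0.03406)/0.0005406 = 3480 days.

3480 days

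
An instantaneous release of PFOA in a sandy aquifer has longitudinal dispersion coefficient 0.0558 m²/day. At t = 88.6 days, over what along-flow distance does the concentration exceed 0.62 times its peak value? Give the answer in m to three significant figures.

6.15 m

The plume is Gaussian with σ = √(2Dt) = √(2 × 0.0558 × 88.6) = 3.144 m.
C/C_peak = exp(−Δx²/(2σ²)) = 0.62 ⇒ Δx = σ·√(−2 ln 0.62) = 3.144 × 0.9778 = 3.074 m.
Width = 2Δx = 6.15 m.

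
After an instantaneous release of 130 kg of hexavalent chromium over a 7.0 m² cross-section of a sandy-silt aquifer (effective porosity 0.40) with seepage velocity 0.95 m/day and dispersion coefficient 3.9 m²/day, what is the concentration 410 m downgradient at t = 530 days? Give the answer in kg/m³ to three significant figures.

For an instantaneous plane source, C(x,t) = M/(n_e·A·√(4πDt)) · exp(−(x−vt)²/(4Dt)), with n_e·A the pore (flow) area.
Plume center vt = 0.95 × 530 = 503.5 m, so the well at 410 m is 93.5 m upgradient of the peak.
√(4πDt) = 161.2 m, giving peak height M/(n_e·A·√(4πDt)) = 130/(0.40 × 7.0 × 161.2) = 0.2880 kg/m³.
(x−vt)²/(4Dt) = (-93.5)²/(4 × 3.9 × 530) = 1.057; exp(−1.057) = 0.3475.
C = 0.2880 × 0.3475 = 0.100 kg/m³.

0.100 kg/m³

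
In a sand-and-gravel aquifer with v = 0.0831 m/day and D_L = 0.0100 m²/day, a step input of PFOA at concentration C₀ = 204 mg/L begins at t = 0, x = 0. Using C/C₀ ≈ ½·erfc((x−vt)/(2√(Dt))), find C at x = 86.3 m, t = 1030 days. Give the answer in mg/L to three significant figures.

For a continuous step input, C/C₀ ≈ ½·erfc((x−vt)/(2√(Dt))).
vt = 0.0831 × 1030 = 85.593 m and 2√(Dt) = 2√(0.0100 × 1030) = 6.419 m.
Argument (x−vt)/(2√(Dt)) = (86.3 − 85.593)/6.419 = 0.1101; ½·erfc(0.1101) = 0.4381.
C = 204 × 0.4381 = 89.4 mg/L.

89.4 mg/L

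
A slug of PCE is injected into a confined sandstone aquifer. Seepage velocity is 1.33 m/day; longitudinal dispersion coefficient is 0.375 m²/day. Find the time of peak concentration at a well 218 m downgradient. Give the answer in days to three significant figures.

For the 1D instantaneous-source solution, setting ∂C/∂t = 0 at fixed x gives v²t² + 2Dt − x² = 0, so t = (√(D² + v²x²) − D)/v².
√(D² + v²x²) = √(0.375² + 1.33² × 218²) = 289.9; v² = 1.7689.
t = (289.9 − 0.375)/1.7689 = 164 days (vs. the pure-advection estimate x/v = 164 d).

164 days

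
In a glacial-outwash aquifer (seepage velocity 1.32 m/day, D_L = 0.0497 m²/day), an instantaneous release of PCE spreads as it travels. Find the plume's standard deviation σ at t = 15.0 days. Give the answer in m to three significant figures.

Dispersive spreading gives a Gaussian with σ² = 2Dt; advection only shifts the center.
σ = √(2 × 0.0497 × 15.0) = 1.22 m.

1.22 m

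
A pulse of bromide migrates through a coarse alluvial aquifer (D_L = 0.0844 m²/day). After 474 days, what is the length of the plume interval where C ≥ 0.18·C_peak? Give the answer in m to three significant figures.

33.1 m

The plume is Gaussian with σ = √(2Dt) = √(2 × 0.0844 × 474) = 8.945 m.
C/C_peak = exp(−Δx²/(2σ²)) = 0.18 ⇒ Δx = σ·√(−2 ln 0.18) = 8.945 × 1.852 = 16.57 m.
Width = 2Δx = 33.1 m.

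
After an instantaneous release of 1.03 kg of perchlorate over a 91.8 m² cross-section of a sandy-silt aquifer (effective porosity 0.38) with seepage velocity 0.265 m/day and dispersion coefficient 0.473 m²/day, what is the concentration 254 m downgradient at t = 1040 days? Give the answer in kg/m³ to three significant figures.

0.000296 kg/m³

For an instantaneous plane source, C(x,t) = M/(n_e·A·√(4πDt)) · exp(−(x−vt)²/(4Dt)), with n_e·A the pore (flow) area.
Plume center vt = 0.265 × 1040 = 275.6 m, so the well at 254 m is 21.6 m upgradient of the peak.
√(4πDt) = 78.62 m, giving peak height M/(n_e·A·√(4πDt)) = 1.03/(0.38 × 91.8 × 78.62) = 0.0003756 kg/m³.
(x−vt)²/(4Dt) = (-21.6)²/(4 × 0.473 × 1040) = 0.2371; exp(−0.2371) = 0.7889.
C = 0.0003756 × 0.7889 = 0.000296 kg/m³.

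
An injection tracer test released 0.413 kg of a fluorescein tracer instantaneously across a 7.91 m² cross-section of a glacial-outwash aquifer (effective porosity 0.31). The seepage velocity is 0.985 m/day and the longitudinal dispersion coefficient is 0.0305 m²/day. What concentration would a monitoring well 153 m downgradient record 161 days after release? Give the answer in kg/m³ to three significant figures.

For an instantaneous plane source, C(x,t) = M/(n_e·A·√(4πDt)) · exp(−(x−vt)²/(4Dt)), with n_e·A the pore (flow) area.
Plume center vt = 0.985 × 161 = 158.585 m, so the well at 153 m is 5.585 m upgradient of the peak.
√(4πDt) = 7.855 m, giving peak height M/(n_e·A·√(4πDt)) = 0.413/(0.31 × 7.91 × 7.855) = 0.02144 kg/m³.
(x−vt)²/(4Dt) = (-5.585)²/(4 × 0.0305 × 161) = 1.588; exp(−1.588) = 0.2043.
C = 0.02144 × 0.2043 = 0.00438 kg/m³.

0.00438 kg/m³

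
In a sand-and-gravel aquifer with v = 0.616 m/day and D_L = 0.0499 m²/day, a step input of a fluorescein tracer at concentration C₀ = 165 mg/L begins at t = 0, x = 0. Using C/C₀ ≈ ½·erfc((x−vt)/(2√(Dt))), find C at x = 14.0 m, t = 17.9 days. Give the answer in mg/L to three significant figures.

2.15 mg/L

For a continuous step input, C/C₀ ≈ ½·erfc((x−vt)/(2√(Dt))).
vt = 0.616 × 17.9 = 11.0264 m and 2√(Dt) = 2√(0.0499 × 17.9) = 1.890 m.
Argument (x−vt)/(2√(Dt)) = (14.0 − 11.0264)/1.890 = 1.573; ½·erfc(1.573) = 0.01306.
C = 165 × 0.01306 = 2.15 mg/L.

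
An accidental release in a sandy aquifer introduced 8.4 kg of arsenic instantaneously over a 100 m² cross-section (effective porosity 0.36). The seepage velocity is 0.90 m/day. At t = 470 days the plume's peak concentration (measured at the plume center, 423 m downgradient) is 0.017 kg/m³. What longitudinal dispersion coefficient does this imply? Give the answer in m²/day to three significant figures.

0.0319 m²/day

At the plume center C_max = M/(n_e·A·√(4πDt)), so D = M²/(4πt·(n_e·A·C_max)²).
n_e·A·C_max = 0.36 × 100 × 0.017 = 0.6120 kg/m.
D = 8.4²/(4π × 470 × 0.6120²) = 0.0319 m²/day.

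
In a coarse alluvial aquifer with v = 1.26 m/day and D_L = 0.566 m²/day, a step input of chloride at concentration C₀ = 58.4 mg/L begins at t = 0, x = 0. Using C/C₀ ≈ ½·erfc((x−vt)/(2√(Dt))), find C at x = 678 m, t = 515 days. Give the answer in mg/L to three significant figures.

For a continuous step input, C/C₀ ≈ ½·erfc((x−vt)/(2√(Dt))).
vt = 1.26 × 515 = 648.9 m and 2√(Dt) = 2√(0.566 × 515) = 34.15 m.
Argument (x−vt)/(2√(Dt)) = (678 − 648.9)/34.15 = 0.8521; ½·erfc(0.8521) = 0.1141.
C = 58.4 × 0.1141 = 6.66 mg/L.

6.66 mg/L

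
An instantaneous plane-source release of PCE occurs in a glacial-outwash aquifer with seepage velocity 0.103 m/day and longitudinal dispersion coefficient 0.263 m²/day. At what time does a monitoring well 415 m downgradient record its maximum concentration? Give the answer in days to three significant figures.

4000 days

For the 1D instantaneous-source solution, setting ∂C/∂t = 0 at fixed x gives v²t² + 2Dt − x² = 0, so t = (√(D² + v²x²) − D)/v².
√(D² + v²x²) = √(0.263² + 0.103² × 415²) = 42.75; v² = 0.010609.
t = (42.75 − 0.263)/0.010609 = 4000 days (vs. the pure-advection estimate x/v = 4030 d).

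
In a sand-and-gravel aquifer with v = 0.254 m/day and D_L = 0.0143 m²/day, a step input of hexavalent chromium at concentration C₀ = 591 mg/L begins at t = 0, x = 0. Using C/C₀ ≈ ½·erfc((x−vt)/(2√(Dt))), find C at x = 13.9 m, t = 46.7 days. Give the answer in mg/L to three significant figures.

For a continuous step input, C/C₀ ≈ ½·erfc((x−vt)/(2√(Dt))).
vt = 0.254 × 46.7 = 11.8618 m and 2√(Dt) = 2√(0.0143 × 46.7) = 1.634 m.
Argument (x−vt)/(2√(Dt)) = (13.9 − 11.8618)/1.634 = 1.247; ½·erfc(1.247) = 0.03891.
C = 591 × 0.03891 = 23.0 mg/L.

23.0 mg/L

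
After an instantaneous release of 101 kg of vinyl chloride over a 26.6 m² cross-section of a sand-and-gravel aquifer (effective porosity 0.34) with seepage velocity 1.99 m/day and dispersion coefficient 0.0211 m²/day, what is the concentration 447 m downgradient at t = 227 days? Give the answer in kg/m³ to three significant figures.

For an instantaneous plane source, C(x,t) = M/(n_e·A·√(4πDt)) · exp(−(x−vt)²/(4Dt)), with n_e·A the pore (flow) area.
Plume center vt = 1.99 × 227 = 451.73 m, so the well at 447 m is 4.73 m upgradient of the peak.
√(4πDt) = 7.758 m, giving peak height M/(n_e·A·√(4πDt)) = 101/(0.34 × 26.6 × 7.758) = 1.439 kg/m³.
(x−vt)²/(4Dt) = (-4.73)²/(4 × 0.0211 × 227) = 1.168; exp(−1.168) = 0.3110.
C = 1.439 × 0.3110 = 0.448 kg/m³.

0.448 kg/m³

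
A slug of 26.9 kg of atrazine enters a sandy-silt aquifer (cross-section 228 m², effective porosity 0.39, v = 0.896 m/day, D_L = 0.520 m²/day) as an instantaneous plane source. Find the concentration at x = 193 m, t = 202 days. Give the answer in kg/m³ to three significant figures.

For an instantaneous plane source, C(x,t) = M/(n_e·A·√(4πDt)) · exp(−(x−vt)²/(4Dt)), with n_e·A the pore (flow) area.
Plume center vt = 0.896 × 202 = 180.992 m, so the well at 193 m is 12.008 m downgradient of the peak.
√(4πDt) = 36.33 m, giving peak height M/(n_e·A·√(4πDt)) = 26.9/(0.39 × 228 × 36.33) = 0.008327 kg/m³.
(x−vt)²/(4Dt) = (12.008)²/(4 × 0.520 × 202) = 0.3432; exp(−0.3432) = 0.7095.
C = 0.008327 × 0.7095 = 0.00591 kg/m³.

0.00591 kg/m³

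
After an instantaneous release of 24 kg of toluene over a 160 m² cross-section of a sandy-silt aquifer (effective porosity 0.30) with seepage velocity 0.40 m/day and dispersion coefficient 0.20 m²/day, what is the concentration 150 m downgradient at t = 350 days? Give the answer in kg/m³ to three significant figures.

For an instantaneous plane source, C(x,t) = M/(n_e·A·√(4πDt)) · exp(−(x−vt)²/(4Dt)), with n_e·A the pore (flow) area.
Plume center vt = 0.40 × 350 = 140 m, so the well at 150 m is 10 m downgradient of the peak.
√(4πDt) = 29.66 m, giving peak height M/(n_e·A·√(4πDt)) = 24/(0.30 × 160 × 29.66) = 0.01686 kg/m³.
(x−vt)²/(4Dt) = (10)²/(4 × 0.20 × 350) = 0.3571; exp(−0.3571) = 0.6997.
C = 0.01686 × 0.6997 = 0.0118 kg/m³.

0.0118 kg/m³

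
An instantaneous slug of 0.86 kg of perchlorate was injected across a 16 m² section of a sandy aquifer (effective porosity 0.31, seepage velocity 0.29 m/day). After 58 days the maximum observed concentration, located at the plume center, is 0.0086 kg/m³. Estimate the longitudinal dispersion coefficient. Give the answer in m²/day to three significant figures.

At the plume center C_max = M/(n_e·A·√(4πDt)), so D = M²/(4πt·(n_e·A·C_max)²).
n_e·A·C_max = 0.31 × 16 × 0.0086 = 0.04266 kg/m.
D = 0.86²/(4π × 58 × 0.04266²) = 0.558 m²/day.

0.558 m²/day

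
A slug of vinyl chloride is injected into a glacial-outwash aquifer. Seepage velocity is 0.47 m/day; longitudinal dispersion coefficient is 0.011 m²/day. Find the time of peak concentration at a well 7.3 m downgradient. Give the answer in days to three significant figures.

15.5 days

For the 1D instantaneous-source solution, setting ∂C/∂t = 0 at fixed x gives v²t² + 2Dt − x² = 0, so t = (√(D² + v²x²) − D)/v².
√(D² + v²x²) = √(0.011² + 0.47² × 7.3²) = 3.431; v² = 0.2209.
t = (3.431 − 0.011)/0.2209 = 15.5 days (vs. the pure-advection estimate x/v = 15.5 d).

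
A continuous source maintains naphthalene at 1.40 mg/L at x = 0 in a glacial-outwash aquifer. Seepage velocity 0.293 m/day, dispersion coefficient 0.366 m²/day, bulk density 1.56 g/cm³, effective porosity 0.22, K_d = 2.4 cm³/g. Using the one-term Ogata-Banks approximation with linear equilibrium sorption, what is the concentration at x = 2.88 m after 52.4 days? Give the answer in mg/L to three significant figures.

Retardation factor R = 1 + ρ_b·K_d/n = 1 + 1.56 × 2.4/0.22 = 18.02.
Sorption retards both mechanisms: v_R = v/R = 0.01626 m/day, D_R = D/R = 0.02031 m²/day.
v_R·t = 0.01626 × 52.4 = 0.852024 m; 2√(D_R t) = 2.063 m; argument = (2.88 − 0.852024)/2.063 = 0.9830.
C = C₀ × ½·erfc(0.9830) = 1.40 × 0.08224 = 0.115 mg/L.

0.115 mg/L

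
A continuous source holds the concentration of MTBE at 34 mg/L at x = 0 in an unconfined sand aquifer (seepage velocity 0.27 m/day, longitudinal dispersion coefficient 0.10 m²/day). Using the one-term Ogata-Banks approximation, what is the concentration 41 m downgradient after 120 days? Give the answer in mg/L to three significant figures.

For a continuous step input, C/C₀ ≈ ½·erfc((x−vt)/(2√(Dt))).
vt = 0.27 × 120 = 32.4 m and 2√(Dt) = 2√(0.10 × 120) = 6.928 m.
Argument (x−vt)/(2√(Dt)) = (41 − 32.4)/6.928 = 1.241; ½·erfc(1.241) = 0.03963.
C = 34 × 0.03963 = 1.35 mg/L.

1.35 mg/L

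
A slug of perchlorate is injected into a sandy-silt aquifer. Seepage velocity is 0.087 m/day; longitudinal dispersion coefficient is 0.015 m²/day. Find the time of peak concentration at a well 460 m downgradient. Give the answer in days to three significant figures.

For the 1D instantaneous-source solution, setting ∂C/∂t = 0 at fixed x gives v²t² + 2Dt − x² = 0, so t = (√(D² + v²x²) − D)/v².
√(D² + v²x²) = √(0.015² + 0.087² × 460²) = 40.02; v² = 0.007569.
t = (40.02 − 0.015)/0.007569 = 5290 days (vs. the pure-advection estimate x/v = 5290 d).

5290 days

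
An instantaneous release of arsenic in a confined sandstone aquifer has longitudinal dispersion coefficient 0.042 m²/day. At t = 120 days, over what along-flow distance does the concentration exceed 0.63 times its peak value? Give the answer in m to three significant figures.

The plume is Gaussian with σ = √(2Dt) = √(2 × 0.042 × 120) = 3.175 m.
C/C_peak = exp(−Δx²/(2σ²)) = 0.63 ⇒ Δx = σ·√(−2 ln 0.63) = 3.175 × 0.9613 = 3.052 m.
Width = 2Δx = 6.10 m.

6.10 m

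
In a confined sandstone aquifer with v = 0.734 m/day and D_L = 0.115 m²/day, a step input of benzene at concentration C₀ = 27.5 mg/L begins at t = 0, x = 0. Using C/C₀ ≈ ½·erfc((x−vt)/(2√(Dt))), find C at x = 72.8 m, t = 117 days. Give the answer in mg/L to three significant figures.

27.3 mg/L

For a continuous step input, C/C₀ ≈ ½·erfc((x−vt)/(2√(Dt))).
vt = 0.734 × 117 = 85.878 m and 2√(Dt) = 2√(0.115 × 117) = 7.336 m.
Argument (x−vt)/(2√(Dt)) = (72.8 − 85.878)/7.336 = -1.783; ½·erfc(-1.783) = 0.9942.
C = 27.5 × 0.9942 = 27.3 mg/L.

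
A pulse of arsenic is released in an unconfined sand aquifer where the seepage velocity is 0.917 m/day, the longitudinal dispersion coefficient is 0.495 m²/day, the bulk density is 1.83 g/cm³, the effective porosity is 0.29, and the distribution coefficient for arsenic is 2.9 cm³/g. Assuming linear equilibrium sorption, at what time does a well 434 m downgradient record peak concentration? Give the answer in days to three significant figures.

9120 days

Retardation factor R = 1 + ρ_b·K_d/n = 1 + 1.83 × 2.9/0.29 = 19.30.
Sorption retards both mechanisms: v_R = v/R = 0.04751 m/day, D_R = D/R = 0.02565 m²/day.
Peak time from v_R²t² + 2D_R t − x² = 0: t = (√(D_R² + v_R²x²) − D_R)/v_R².
√(D_R² + v_R²x²) = √(0.02565² + 0.04751² × 434²) = 20.62; v_R² = 0.002257.
t = (20.62 − 0.02565)/0.002257 = 9120 days.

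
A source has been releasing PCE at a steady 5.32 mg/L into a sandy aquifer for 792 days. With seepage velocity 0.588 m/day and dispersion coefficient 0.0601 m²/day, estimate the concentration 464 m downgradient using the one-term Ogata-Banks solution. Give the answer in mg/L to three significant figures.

For a continuous step input, C/C₀ ≈ ½·erfc((x−vt)/(2√(Dt))).
vt = 0.588 × 792 = 465.696 m and 2√(Dt) = 2√(0.0601 × 792) = 13.80 m.
Argument (x−vt)/(2√(Dt)) = (464 − 465.696)/13.80 = -0.1229; ½·erfc(-0.1229) = 0.5690.
C = 5.32 × 0.5690 = 3.03 mg/L.

3.03 mg/L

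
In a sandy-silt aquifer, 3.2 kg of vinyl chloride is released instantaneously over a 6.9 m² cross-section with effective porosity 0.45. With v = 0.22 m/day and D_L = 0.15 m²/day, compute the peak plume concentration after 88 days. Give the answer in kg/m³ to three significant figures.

The peak of an instantaneous 1D plume sits at x = vt; there the Gaussian factor is 1 and C_max = M/(n_e·A·√(4πDt)), where n_e·A is the pore area the mass is dissolved in.
√(4πDt) = √(4π × 0.15 × 88) = 12.88 m, so C_max = 3.2/(0.45 × 6.9 × 12.88) = 0.0800 kg/m³.

0.0800 kg/m³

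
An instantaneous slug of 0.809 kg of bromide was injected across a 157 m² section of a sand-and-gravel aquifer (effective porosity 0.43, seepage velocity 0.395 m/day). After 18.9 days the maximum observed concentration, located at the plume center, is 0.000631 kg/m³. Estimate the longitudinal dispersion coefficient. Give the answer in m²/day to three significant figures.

At the plume center C_max = M/(n_e·A·√(4πDt)), so D = M²/(4πt·(n_e·A·C_max)²).
n_e·A·C_max = 0.43 × 157 × 0.000631 = 0.04260 kg/m.
D = 0.809²/(4π × 18.9 × 0.04260²) = 1.52 m²/day.

1.52 m²/day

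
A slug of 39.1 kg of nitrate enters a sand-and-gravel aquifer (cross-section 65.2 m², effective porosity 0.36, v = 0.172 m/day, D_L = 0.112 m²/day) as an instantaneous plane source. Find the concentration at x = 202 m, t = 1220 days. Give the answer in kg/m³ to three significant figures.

0.0359 kg/m³

For an instantaneous plane source, C(x,t) = M/(n_e·A·√(4πDt)) · exp(−(x−vt)²/(4Dt)), with n_e·A the pore (flow) area.
Plume center vt = 0.172 × 1220 = 209.84 m, so the well at 202 m is 7.84 m upgradient of the peak.
√(4πDt) = 41.44 m, giving peak height M/(n_e·A·√(4πDt)) = 39.1/(0.36 × 65.2 × 41.44) = 0.04020 kg/m³.
(x−vt)²/(4Dt) = (-7.84)²/(4 × 0.112 × 1220) = 0.1125; exp(−0.1125) = 0.8936.
C = 0.04020 × 0.8936 = 0.0359 kg/m³.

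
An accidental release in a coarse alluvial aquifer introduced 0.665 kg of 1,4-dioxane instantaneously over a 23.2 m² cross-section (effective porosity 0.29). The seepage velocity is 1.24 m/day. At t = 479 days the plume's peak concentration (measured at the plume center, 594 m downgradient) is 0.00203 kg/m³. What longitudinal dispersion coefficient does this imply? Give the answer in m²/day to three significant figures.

0.394 m²/day

At the plume center C_max = M/(n_e·A·√(4πDt)), so D = M²/(4πt·(n_e·A·C_max)²).
n_e·A·C_max = 0.29 × 23.2 × 0.00203 = 0.01366 kg/m.
D = 0.665²/(4π × 479 × 0.01366²) = 0.394 m²/day.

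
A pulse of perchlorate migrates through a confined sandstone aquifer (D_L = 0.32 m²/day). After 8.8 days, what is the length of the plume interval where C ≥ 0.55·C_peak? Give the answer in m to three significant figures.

5.19 m

The plume is Gaussian with σ = √(2Dt) = √(2 × 0.32 × 8.8) = 2.373 m.
C/C_peak = exp(−Δx²/(2σ²)) = 0.55 ⇒ Δx = σ·√(−2 ln 0.55) = 2.373 × 1.093 = 2.594 m.
Width = 2Δx = 5.19 m.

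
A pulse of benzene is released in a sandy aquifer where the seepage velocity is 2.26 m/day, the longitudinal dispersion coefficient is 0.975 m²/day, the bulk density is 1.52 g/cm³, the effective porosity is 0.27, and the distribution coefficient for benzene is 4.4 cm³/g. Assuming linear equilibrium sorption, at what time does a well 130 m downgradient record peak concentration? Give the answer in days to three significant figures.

Retardation factor R = 1 + ρ_b·K_d/n = 1 + 1.52 × 4.4/0.27 = 25.77.
Sorption retards both mechanisms: v_R = v/R = 0.08770 m/day, D_R = D/R = 0.03783 m²/day.
Peak time from v_R²t² + 2D_R t − x² = 0: t = (√(D_R² + v_R²x²) − D_R)/v_R².
√(D_R² + v_R²x²) = √(0.03783² + 0.08770² × 130²) = 11.40; v_R² = 0.007691.
t = (11.40 − 0.03783)/0.007691 = 1480 days.

1480 days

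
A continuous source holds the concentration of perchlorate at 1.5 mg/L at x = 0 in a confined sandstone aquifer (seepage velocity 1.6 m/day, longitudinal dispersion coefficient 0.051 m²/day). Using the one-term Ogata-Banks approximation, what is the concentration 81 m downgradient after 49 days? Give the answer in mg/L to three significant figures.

0.184 mg/L

For a continuous step input, C/C₀ ≈ ½·erfc((x−vt)/(2√(Dt))).
vt = 1.6 × 49 = 78.4 m and 2√(Dt) = 2√(0.051 × 49) = 3.162 m.
Argument (x−vt)/(2√(Dt)) = (81 − 78.4)/3.162 = 0.8223; ½·erfc(0.8223) = 0.1224.
C = 1.5 × 0.1224 = 0.184 mg/L.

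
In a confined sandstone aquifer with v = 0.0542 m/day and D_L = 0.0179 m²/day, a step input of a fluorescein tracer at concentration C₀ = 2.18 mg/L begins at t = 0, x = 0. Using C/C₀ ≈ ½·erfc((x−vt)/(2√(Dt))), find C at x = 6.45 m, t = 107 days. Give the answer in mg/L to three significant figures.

0.806 mg/L

For a continuous step input, C/C₀ ≈ ½·erfc((x−vt)/(2√(Dt))).
vt = 0.0542 × 107 = 5.7994 m and 2√(Dt) = 2√(0.0179 × 107) = 2.768 m.
Argument (x−vt)/(2√(Dt)) = (6.45 − 5.7994)/2.768 = 0.2350; ½·erfc(0.2350) = 0.3698.
C = 2.18 × 0.3698 = 0.806 mg/L.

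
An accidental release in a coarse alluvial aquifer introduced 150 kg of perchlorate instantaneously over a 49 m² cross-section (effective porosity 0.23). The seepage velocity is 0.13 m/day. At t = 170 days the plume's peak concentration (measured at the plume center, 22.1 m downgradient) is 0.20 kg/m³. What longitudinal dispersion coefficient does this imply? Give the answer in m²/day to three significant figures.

At the plume center C_max = M/(n_e·A·√(4πDt)), so D = M²/(4πt·(n_e·A·C_max)²).
n_e·A·C_max = 0.23 × 49 × 0.20 = 2.254 kg/m.
D = 150²/(4π × 170 × 2.254²) = 2.07 m²/day.

2.07 m²/day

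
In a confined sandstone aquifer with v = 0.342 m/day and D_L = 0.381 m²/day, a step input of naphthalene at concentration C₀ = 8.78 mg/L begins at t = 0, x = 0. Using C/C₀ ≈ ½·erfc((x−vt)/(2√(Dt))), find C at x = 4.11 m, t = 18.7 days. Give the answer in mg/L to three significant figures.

For a continuous step input, C/C₀ ≈ ½·erfc((x−vt)/(2√(Dt))).
vt = 0.342 × 18.7 = 6.3954 m and 2√(Dt) = 2√(0.381 × 18.7) = 5.338 m.
Argument (x−vt)/(2√(Dt)) = (4.11 − 6.3954)/5.338 = -0.4281; ½·erfc(-0.4281) = 0.7276.
C = 8.78 × 0.7276 = 6.39 mg/L.

6.39 mg/L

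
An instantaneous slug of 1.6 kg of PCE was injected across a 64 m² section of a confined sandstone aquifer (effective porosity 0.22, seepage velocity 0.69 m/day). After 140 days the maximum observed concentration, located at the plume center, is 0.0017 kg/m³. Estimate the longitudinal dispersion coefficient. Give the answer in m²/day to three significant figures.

2.54 m²/day

At the plume center C_max = M/(n_e·A·√(4πDt)), so D = M²/(4πt·(n_e·A·C_max)²).
n_e·A·C_max = 0.22 × 64 × 0.0017 = 0.02394 kg/m.
D = 1.6²/(4π × 140 × 0.02394²) = 2.54 m²/day.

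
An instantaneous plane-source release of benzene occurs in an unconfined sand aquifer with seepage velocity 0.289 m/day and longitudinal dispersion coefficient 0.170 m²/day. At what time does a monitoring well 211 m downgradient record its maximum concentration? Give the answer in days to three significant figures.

728 days

For the 1D instantaneous-source solution, setting ∂C/∂t = 0 at fixed x gives v²t² + 2Dt − x² = 0, so t = (√(D² + v²x²) − D)/v².
√(D² + v²x²) = √(0.170² + 0.289² × 211²) = 60.98; v² = 0.083521.
t = (60.98 − 0.170)/0.083521 = 728 days (vs. the pure-advection estimate x/v = 730 d).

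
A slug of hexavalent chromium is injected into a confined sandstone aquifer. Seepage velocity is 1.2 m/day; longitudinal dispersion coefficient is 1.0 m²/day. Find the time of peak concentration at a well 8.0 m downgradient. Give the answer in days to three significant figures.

For the 1D instantaneous-source solution, setting ∂C/∂t = 0 at fixed x gives v²t² + 2Dt − x² = 0, so t = (√(D² + v²x²) − D)/v².
√(D² + v²x²) = √(1.0² + 1.2² × 8.0²) = 9.652; v² = 1.44.
t = (9.652 − 1.0)/1.44 = 6.01 days (vs. the pure-advection estimate x/v = 6.67 d).

6.01 days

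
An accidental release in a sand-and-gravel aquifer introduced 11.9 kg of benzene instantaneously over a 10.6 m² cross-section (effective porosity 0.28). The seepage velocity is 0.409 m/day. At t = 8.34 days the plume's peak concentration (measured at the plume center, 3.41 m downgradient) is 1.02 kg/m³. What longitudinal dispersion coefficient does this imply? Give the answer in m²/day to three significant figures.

At the plume center C_max = M/(n_e·A·√(4πDt)), so D = M²/(4πt·(n_e·A·C_max)²).
n_e·A·C_max = 0.28 × 10.6 × 1.02 = 3.027 kg/m.
D = 11.9²/(4π × 8.34 × 3.027²) = 0.147 m²/day.

0.147 m²/day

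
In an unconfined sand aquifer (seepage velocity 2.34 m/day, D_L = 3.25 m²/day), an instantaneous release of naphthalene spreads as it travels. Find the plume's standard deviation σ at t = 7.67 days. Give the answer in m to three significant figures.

Dispersive spreading gives a Gaussian with σ² = 2Dt; advection only shifts the center.
σ = √(2 × 3.25 × 7.67) = 7.06 m.

7.06 m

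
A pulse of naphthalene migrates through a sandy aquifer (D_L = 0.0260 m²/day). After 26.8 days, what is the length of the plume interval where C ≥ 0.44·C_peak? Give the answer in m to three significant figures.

The plume is Gaussian with σ = √(2Dt) = √(2 × 0.0260 × 26.8) = 1.181 m.
C/C_peak = exp(−Δx²/(2σ²)) = 0.44 ⇒ Δx = σ·√(−2 ln 0.44) = 1.181 × 1.281 = 1.513 m.
Width = 2Δx = 3.03 m.

3.03 m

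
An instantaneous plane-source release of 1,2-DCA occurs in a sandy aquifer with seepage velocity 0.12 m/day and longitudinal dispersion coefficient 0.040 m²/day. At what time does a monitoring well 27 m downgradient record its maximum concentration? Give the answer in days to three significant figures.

222 days

For the 1D instantaneous-source solution, setting ∂C/∂t = 0 at fixed x gives v²t² + 2Dt − x² = 0, so t = (√(D² + v²x²) − D)/v².
√(D² + v²x²) = √(0.040² + 0.12² × 27²) = 3.240; v² = 0.0144.
t = (3.240 − 0.040)/0.0144 = 222 days (vs. the pure-advection estimate x/v = 225 d).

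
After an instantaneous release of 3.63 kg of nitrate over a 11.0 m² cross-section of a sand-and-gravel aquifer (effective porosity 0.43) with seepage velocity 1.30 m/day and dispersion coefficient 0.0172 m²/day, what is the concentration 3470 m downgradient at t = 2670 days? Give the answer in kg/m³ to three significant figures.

For an instantaneous plane source, C(x,t) = M/(n_e·A·√(4πDt)) · exp(−(x−vt)²/(4Dt)), with n_e·A the pore (flow) area.
Plume center vt = 1.30 × 2670 = 3471 m, so the well at 3470 m is 1 m upgradient of the peak.
√(4πDt) = 24.02 m, giving peak height M/(n_e·A·√(4πDt)) = 3.63/(0.43 × 11.0 × 24.02) = 0.03195 kg/m³.
(x−vt)²/(4Dt) = (-1)²/(4 × 0.0172 × 2670) = 0.005444; exp(−0.005444) = 0.9946.
C = 0.03195 × 0.9946 = 0.0318 kg/m³.

0.0318 kg/m³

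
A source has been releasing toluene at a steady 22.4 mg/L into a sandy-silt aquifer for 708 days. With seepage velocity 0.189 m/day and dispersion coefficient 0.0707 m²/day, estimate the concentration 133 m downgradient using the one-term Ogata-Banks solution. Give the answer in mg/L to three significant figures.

For a continuous step input, C/C₀ ≈ ½·erfc((x−vt)/(2√(Dt))).
vt = 0.189 × 708 = 133.812 m and 2√(Dt) = 2√(0.0707 × 708) = 14.15 m.
Argument (x−vt)/(2√(Dt)) = (133 − 133.812)/14.15 = -0.05739; ½·erfc(-0.05739) = 0.5323.
C = 22.4 × 0.5323 = 11.9 mg/L.

11.9 mg/L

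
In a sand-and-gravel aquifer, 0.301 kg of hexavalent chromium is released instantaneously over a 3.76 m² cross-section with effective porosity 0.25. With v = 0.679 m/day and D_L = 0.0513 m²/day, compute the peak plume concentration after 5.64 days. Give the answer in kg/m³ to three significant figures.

The peak of an instantaneous 1D plume sits at x = vt; there the Gaussian factor is 1 and C_max = M/(n_e·A·√(4πDt)), where n_e·A is the pore area the mass is dissolved in.
√(4πDt) = √(4π × 0.0513 × 5.64) = 1.907 m, so C_max = 0.301/(0.25 × 3.76 × 1.907) = 0.168 kg/m³.

0.168 kg/m³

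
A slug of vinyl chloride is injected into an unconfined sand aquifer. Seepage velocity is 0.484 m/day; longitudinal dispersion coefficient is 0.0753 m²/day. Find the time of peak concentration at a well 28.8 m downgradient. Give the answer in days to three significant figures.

For the 1D instantaneous-source solution, setting ∂C/∂t = 0 at fixed x gives v²t² + 2Dt − x² = 0, so t = (√(D² + v²x²) − D)/v².
√(D² + v²x²) = √(0.0753² + 0.484² × 28.8²) = 13.94; v² = 0.234256.
t = (13.94 − 0.0753)/0.234256 = 59.2 days (vs. the pure-advection estimate x/v = 59.5 d).

59.2 days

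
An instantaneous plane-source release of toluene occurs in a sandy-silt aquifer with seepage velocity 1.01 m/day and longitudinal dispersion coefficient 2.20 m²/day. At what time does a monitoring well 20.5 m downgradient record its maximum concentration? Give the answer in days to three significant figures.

For the 1D instantaneous-source solution, setting ∂C/∂t = 0 at fixed x gives v²t² + 2Dt − x² = 0, so t = (√(D² + v²x²) − D)/v².
√(D² + v²x²) = √(2.20² + 1.01² × 20.5²) = 20.82; v² = 1.0201.
t = (20.82 − 2.20)/1.0201 = 18.3 days (vs. the pure-advection estimate x/v = 20.3 d).

18.3 days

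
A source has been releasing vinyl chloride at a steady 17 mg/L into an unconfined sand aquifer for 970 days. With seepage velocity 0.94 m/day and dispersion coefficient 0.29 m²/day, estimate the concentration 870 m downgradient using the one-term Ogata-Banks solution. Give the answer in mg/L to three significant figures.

For a continuous step input, C/C₀ ≈ ½·erfc((x−vt)/(2√(Dt))).
vt = 0.94 × 970 = 911.8 m and 2√(Dt) = 2√(0.29 × 970) = 33.54 m.
Argument (x−vt)/(2√(Dt)) = (870 − 911.8)/33.54 = -1.246; ½·erfc(-1.246) = 0.9610.
C = 17 × 0.9610 = 16.3 mg/L.

16.3 mg/L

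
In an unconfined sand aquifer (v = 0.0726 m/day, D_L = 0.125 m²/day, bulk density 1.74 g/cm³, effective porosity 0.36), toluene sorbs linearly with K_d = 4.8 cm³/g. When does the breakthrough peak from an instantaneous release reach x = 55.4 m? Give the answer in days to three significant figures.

17900 days

Retardation factor R = 1 + ρ_b·K_d/n = 1 + 1.74 × 4.8/0.36 = 24.20.
Sorption retards both mechanisms: v_R = v/R = 0.003000 m/day, D_R = D/R = 0.005165 m²/day.
Peak time from v_R²t² + 2D_R t − x² = 0: t = (√(D_R² + v_R²x²) − D_R)/v_R².
√(D_R² + v_R²x²) = √(0.005165² + 0.003000² × 55.4²) = 0.1663; v_R² = 9.000e-06.
t = (0.1663 − 0.005165)/9.000e-06 = 17900 days.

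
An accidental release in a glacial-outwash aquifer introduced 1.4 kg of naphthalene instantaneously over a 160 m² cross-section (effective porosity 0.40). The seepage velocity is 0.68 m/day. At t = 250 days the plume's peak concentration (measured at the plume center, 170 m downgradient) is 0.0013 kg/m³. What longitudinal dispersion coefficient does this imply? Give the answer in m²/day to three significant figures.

0.0901 m²/day

At the plume center C_max = M/(n_e·A·√(4πDt)), so D = M²/(4πt·(n_e·A·C_max)²).
n_e·A·C_max = 0.40 × 160 × 0.0013 = 0.08320 kg/m.
D = 1.4²/(4π × 250 × 0.08320²) = 0.0901 m²/day.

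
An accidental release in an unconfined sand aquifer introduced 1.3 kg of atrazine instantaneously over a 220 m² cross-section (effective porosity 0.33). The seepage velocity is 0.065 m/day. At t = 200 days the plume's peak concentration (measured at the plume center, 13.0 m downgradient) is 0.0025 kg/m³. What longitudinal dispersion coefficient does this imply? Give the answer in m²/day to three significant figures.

At the plume center C_max = M/(n_e·A·√(4πDt)), so D = M²/(4πt·(n_e·A·C_max)²).
n_e·A·C_max = 0.33 × 220 × 0.0025 = 0.1815 kg/m.
D = 1.3²/(4π × 200 × 0.1815²) = 0.0204 m²/day.

0.0204 m²/day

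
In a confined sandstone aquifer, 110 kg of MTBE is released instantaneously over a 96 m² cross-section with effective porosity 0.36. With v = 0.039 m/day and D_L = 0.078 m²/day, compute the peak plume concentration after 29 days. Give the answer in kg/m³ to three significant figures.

0.597 kg/m³

The peak of an instantaneous 1D plume sits at x = vt; there the Gaussian factor is 1 and C_max = M/(n_e·A·√(4πDt)), where n_e·A is the pore area the mass is dissolved in.
√(4πDt) = √(4π × 0.078 × 29) = 5.332 m, so C_max = 110/(0.36 × 96 × 5.332) = 0.597 kg/m³.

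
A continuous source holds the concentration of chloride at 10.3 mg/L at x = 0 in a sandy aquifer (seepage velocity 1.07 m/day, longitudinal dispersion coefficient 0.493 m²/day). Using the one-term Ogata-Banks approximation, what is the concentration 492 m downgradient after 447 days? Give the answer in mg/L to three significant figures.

For a continuous step input, C/C₀ ≈ ½·erfc((x−vt)/(2√(Dt))).
vt = 1.07 × 447 = 478.29 m and 2√(Dt) = 2√(0.493 × 447) = 29.69 m.
Argument (x−vt)/(2√(Dt)) = (492 − 478.29)/29.69 = 0.4618; ½·erfc(0.4618) = 0.2569.
C = 10.3 × 0.2569 = 2.65 mg/L.

2.65 mg/L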